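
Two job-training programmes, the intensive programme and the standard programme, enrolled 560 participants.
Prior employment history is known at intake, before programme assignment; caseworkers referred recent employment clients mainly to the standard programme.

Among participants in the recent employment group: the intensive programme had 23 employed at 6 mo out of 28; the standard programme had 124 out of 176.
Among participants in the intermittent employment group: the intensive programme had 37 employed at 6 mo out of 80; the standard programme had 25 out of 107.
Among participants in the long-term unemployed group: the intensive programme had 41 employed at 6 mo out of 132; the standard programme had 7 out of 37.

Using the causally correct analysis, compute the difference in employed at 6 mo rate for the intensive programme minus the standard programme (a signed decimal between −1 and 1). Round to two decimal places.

+0.16

Since prior employment history is a pre-existing factor (not a product of the programme) and it affects the outcome on its own, it is a confounder. The stratified rates, not the pooled rate, identify the causal effect.
Adjusting over the population distribution of prior employment history: 0.364·(0.821−0.705) + 0.334·(0.463−0.234) + 0.302·(0.311−0.189) = +0.156.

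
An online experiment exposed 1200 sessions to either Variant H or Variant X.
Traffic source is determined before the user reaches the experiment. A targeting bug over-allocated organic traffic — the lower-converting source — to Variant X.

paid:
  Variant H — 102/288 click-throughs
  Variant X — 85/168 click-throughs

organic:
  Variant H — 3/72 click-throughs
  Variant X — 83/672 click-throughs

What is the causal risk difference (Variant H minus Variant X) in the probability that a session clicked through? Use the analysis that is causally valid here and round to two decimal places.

Variant X is higher inside every traffic source stratum but Variant H is higher in aggregate. Whether to stratify depends on how traffic source relates to the variant.
Traffic source is set before the variant has any effect — it is not caused by the variant — and it independently drives the outcome. That makes it a confounder, so the causal comparison is within traffic source levels.
Adjusting over the population distribution of traffic source: 0.380·(0.354−0.506) + 0.620·(0.042−0.124) = -0.108.

-0.11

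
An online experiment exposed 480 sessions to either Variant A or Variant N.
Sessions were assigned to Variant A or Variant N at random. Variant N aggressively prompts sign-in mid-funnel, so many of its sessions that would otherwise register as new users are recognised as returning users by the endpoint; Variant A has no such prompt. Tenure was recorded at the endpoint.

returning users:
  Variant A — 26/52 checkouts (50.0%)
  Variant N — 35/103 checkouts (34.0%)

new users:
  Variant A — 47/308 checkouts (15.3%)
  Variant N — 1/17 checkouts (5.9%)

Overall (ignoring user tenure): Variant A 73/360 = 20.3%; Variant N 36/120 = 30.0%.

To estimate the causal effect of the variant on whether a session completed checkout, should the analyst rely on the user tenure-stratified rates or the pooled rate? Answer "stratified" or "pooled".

pooled

User tenure here is a post-treatment variable shaped by the variant; conditioning on it would introduce bias rather than remove it. The overall comparison is the causal one.
Pooled: Variant A 20.3% vs Variant N 30.0%; Variant N is higher overall.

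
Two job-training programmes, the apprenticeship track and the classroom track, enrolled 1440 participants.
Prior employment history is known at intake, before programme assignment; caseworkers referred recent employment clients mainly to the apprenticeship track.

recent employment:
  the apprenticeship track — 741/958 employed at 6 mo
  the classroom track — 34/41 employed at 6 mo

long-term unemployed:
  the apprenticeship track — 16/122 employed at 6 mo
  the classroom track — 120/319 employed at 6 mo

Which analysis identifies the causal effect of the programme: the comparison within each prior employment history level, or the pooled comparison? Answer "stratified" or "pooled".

stratified

The imbalance in prior employment history arose from how participants were allocated, not from anything the programme did; and prior employment history independently affects the outcome. The pooled gap is confounded — condition on prior employment history.
Within each level — recent employment: 77.3% vs 82.9%; long-term unemployed: 13.1% vs 37.6% — the classroom track is higher every time.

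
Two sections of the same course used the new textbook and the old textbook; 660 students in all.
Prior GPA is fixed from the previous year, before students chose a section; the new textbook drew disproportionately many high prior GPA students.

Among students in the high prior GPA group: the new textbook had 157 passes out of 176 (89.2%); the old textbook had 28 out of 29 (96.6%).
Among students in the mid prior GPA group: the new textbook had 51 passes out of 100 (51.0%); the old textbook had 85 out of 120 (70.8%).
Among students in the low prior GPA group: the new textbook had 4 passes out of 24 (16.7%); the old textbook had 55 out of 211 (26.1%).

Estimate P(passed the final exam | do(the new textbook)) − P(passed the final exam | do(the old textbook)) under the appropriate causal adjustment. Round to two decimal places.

The imbalance in prior GPA band arose from how students were allocated, not from anything the teaching method did; and prior GPA band independently affects the outcome. The pooled gap is confounded — condition on prior GPA band.
Adjusting over the population distribution of prior GPA band: 0.311·(0.892−0.966) + 0.333·(0.510−0.708) + 0.356·(0.167−0.261) = -0.122.

-0.12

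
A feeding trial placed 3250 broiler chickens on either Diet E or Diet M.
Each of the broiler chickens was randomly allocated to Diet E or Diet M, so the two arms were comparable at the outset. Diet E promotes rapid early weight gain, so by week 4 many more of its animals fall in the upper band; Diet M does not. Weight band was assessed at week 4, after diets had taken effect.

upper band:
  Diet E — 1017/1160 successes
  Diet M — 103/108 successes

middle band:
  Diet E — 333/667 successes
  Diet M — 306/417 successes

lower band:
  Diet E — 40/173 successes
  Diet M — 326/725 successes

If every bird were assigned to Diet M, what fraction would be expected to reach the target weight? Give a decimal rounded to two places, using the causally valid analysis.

The stratified and pooled comparisons disagree (Diet M wins within each week-4 weight band; Diet E wins overall), so the answer turns on the causal role of week-4 weight band.
Stratifying would compare diets among broiler chickens the diets themselves sorted into week-4 weight band groups — a form of selection on an intermediate. The unconditioned pooled rates give the total causal effect.
So P(outcome | do(Diet M)) is just the pooled rate for Diet M: 735/1250 = 0.588.

0.59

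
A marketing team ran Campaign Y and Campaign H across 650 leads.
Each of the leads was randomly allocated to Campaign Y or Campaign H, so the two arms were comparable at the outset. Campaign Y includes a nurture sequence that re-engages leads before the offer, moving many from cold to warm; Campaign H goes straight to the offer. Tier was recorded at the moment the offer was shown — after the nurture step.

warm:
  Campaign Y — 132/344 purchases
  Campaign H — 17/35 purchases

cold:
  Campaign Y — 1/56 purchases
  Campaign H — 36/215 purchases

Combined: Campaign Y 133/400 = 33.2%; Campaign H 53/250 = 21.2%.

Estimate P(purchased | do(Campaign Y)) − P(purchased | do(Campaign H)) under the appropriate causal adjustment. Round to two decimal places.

+0.12

Stratifying would compare campaigns among leads the campaigns themselves sorted into engagement tier groups — a form of selection on an intermediate. The unconditioned pooled rates give the total causal effect.
The causal difference is the pooled difference: 0.333 − 0.212 = +0.120.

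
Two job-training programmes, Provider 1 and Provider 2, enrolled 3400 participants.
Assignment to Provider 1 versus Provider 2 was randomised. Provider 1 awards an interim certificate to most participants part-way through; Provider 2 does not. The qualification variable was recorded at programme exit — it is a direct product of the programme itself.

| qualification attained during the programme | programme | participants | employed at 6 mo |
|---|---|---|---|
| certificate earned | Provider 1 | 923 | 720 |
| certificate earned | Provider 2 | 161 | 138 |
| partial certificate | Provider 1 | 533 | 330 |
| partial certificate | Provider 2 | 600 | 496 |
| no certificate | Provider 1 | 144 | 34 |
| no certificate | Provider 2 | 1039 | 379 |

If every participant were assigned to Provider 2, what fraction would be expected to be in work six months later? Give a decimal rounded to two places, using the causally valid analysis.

0.56

Stratifying would compare programmes among participants the programmes themselves sorted into qualification attained during the programme groups — a form of selection on an intermediate. The unconditioned pooled rates give the total causal effect.
So P(outcome | do(Provider 2)) is just the pooled rate for Provider 2: 1013/1800 = 0.563.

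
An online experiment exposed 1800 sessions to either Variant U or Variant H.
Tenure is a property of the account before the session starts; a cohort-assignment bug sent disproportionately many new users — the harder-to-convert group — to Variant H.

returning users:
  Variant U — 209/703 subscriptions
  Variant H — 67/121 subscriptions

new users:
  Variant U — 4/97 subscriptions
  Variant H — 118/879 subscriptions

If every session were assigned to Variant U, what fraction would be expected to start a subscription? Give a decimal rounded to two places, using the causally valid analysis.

The imbalance in user tenure arose from how sessions were allocated, not from anything the variant did; and user tenure independently affects the outcome. The pooled gap is confounded — condition on user tenure.
Standardising Variant U to the population user tenure mix: 0.458·209/703 + 0.542·4/97 = 0.158.

0.16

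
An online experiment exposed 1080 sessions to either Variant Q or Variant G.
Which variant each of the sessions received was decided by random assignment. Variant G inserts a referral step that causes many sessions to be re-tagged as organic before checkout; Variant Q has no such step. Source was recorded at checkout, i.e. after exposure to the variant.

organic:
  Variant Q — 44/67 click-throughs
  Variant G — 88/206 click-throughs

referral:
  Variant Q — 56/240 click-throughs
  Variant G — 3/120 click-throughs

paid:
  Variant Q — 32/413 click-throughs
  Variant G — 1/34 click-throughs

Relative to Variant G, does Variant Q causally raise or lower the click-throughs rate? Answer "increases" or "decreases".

decreases

The stratified and pooled comparisons disagree (Variant Q wins within each traffic source; Variant G wins overall), so the answer turns on the causal role of traffic source.
Traffic source is recorded after the variant and is itself shifted by it — it sits on the causal path from variant to outcome. Conditioning on a mediator would strip out part of the effect we want; the pooled comparison gives the total causal effect.
Pooled: Variant Q 18.3% vs Variant G 25.6%; Variant G is higher overall.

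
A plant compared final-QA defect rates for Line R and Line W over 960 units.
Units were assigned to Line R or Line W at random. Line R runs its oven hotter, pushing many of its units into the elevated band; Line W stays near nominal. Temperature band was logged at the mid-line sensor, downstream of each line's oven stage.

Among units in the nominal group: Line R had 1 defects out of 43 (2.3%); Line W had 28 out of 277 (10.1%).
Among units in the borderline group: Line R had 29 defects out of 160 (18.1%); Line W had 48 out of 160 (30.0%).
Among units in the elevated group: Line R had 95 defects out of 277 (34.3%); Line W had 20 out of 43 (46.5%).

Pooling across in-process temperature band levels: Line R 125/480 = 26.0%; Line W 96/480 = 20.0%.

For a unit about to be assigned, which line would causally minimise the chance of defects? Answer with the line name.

Line W

Within every in-process temperature band level Line R has the lower rate, yet pooled Line W does — Simpson's reversal.
The distribution of in-process temperature band is itself part of what the line does — it is an intermediate outcome. Holding it fixed would remove that part of the effect; the total effect is the pooled difference.
Pooled: Line R 26.0% vs Line W 20.0%; Line W is lower overall.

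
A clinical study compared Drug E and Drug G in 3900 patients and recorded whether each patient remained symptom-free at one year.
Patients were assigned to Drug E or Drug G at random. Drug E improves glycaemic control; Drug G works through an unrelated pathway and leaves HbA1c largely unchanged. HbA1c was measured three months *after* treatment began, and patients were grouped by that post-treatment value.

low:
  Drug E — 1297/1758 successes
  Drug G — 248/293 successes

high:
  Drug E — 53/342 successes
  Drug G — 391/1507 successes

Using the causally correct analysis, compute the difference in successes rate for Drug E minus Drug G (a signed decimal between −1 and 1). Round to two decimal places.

The stratified and pooled comparisons disagree (Drug G wins within each HbA1c; Drug E wins overall), so the answer turns on the causal role of HbA1c.
Stratifying would compare drugs among patients the drugs themselves sorted into HbA1c groups — a form of selection on an intermediate. The unconditioned pooled rates give the total causal effect.
The causal difference is the pooled difference: 0.643 − 0.355 = +0.288.

+0.29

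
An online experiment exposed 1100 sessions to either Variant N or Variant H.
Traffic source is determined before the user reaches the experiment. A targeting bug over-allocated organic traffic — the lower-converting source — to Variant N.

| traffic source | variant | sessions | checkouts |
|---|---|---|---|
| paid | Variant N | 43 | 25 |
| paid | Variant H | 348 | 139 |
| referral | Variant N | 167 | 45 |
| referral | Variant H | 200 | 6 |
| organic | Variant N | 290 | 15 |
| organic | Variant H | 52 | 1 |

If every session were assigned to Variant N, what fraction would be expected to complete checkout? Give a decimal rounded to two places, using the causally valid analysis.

0.31

The traffic source-specific comparison favours Variant N throughout, but the pooled figures favour Variant H. The question is whether to condition on traffic source.
Here traffic source is a common cause — it drives both which variant a case falls under and the outcome. The crude comparison mixes populations; the stratum-specific rates are the causally relevant ones.
Standardising Variant N to the population traffic source mix: 0.355·25/43 + 0.334·45/167 + 0.311·15/290 = 0.313.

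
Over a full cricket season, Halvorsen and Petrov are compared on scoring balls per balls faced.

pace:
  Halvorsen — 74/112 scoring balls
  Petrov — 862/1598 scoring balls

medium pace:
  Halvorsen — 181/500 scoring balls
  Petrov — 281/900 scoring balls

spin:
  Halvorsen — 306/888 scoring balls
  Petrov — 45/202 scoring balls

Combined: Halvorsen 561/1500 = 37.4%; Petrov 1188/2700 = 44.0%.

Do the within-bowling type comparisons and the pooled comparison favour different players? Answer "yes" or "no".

Within each bowling type level (pace 66.1% vs 53.9%; medium pace 36.2% vs 31.2%; spin 34.5% vs 22.3%), Halvorsen has the higher rate every time. Pooled: 37.4% vs 44.0% — Petrov has the higher rate overall. The two comparisons disagree.

yes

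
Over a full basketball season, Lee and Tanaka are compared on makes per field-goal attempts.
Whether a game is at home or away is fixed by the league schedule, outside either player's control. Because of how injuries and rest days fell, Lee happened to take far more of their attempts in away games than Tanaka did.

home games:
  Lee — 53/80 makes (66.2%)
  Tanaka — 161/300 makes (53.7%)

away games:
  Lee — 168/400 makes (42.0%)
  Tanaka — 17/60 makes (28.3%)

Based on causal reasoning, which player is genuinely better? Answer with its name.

Game venue differs across players for reasons unrelated to any effect of the player itself, and it separately predicts the outcome — a classic confounder. We must compare within game venue levels.
Within each level — home games: 66.2% vs 53.7%; away games: 42.0% vs 28.3% — Lee is higher every time.

Lee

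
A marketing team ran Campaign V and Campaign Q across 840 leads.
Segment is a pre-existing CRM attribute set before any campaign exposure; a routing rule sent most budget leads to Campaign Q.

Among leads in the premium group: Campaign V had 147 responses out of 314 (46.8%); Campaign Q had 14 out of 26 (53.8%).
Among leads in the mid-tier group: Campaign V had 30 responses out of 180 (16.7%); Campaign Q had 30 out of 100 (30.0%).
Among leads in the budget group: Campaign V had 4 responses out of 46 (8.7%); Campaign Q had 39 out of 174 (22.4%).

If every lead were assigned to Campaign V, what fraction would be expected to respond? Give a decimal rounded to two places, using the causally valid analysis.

0.27

Customer segment differs across campaigns for reasons unrelated to any effect of the campaign itself, and it separately predicts the outcome — a classic confounder. We must compare within customer segment levels.
Standardising Campaign V to the population customer segment mix: 0.405·147/314 + 0.333·30/180 + 0.262·4/46 = 0.268.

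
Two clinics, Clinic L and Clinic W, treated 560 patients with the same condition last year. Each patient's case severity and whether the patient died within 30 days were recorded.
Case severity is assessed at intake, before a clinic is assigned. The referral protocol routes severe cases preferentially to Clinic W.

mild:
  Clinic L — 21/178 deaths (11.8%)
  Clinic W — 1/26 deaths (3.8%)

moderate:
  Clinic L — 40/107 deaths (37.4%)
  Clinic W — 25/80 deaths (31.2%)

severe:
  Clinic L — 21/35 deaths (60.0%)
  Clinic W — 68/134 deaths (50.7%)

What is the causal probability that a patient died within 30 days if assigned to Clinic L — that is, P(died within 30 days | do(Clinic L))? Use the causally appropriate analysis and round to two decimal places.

Case severity is set before the clinic has any effect — it is not caused by the clinic — and it independently drives the outcome. That makes it a confounder, so the causal comparison is within case severity levels.
Standardising Clinic L to the population case severity mix: 0.364·21/178 + 0.334·40/107 + 0.302·21/35 = 0.349.

0.35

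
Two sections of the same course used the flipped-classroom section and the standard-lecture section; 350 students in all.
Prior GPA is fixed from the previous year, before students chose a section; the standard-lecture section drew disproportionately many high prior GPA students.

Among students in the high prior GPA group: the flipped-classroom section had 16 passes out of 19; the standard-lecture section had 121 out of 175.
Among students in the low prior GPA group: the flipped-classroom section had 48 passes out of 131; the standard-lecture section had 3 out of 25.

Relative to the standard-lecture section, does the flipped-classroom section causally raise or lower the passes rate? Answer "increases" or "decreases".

The stratified and pooled comparisons disagree (the flipped-classroom section wins within each prior GPA band; the standard-lecture section wins overall), so the answer turns on the causal role of prior GPA band.
Prior GPA band satisfies the back-door criterion: it is not a descendant of the teaching method, and it blocks the spurious path from teaching method to outcome. Adjusting for it (i.e., using the within-prior GPA band rates) gives the causal effect.
Within each level — high prior GPA: 84.2% vs 69.1%; low prior GPA: 36.6% vs 12.0% — the flipped-classroom section is higher every time.

increases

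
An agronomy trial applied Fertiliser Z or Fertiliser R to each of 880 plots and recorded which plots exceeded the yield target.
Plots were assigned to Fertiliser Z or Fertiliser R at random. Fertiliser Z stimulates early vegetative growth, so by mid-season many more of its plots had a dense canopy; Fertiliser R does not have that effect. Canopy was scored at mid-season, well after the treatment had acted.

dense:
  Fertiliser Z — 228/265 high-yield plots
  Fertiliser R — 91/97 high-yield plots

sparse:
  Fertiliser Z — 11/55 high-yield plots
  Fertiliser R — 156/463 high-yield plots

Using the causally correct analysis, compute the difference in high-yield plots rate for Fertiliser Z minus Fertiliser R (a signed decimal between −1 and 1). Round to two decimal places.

Because the fertiliser influences mid-season canopy, mid-season canopy is a post-treatment mediator, not a confounder. Stratifying on it would bias the estimate; the causal effect is the crude pooled difference.
The causal difference is the pooled difference: 0.747 − 0.441 = +0.306.

+0.31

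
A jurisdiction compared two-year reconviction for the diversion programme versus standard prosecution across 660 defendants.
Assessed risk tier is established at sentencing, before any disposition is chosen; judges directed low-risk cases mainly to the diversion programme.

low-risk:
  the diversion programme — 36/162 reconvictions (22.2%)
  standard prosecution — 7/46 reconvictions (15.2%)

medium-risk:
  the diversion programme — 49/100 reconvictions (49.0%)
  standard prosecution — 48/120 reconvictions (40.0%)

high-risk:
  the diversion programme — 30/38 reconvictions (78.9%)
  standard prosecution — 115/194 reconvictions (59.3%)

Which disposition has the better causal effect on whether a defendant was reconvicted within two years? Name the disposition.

standard prosecution

The stratified and pooled comparisons disagree (standard prosecution wins within each assessed risk tier; the diversion programme wins overall), so the answer turns on the causal role of assessed risk tier.
Assessed risk tier satisfies the back-door criterion: it is not a descendant of the disposition, and it blocks the spurious path from disposition to outcome. Adjusting for it (i.e., using the within-assessed risk tier rates) gives the causal effect.
Within each level — low-risk: 22.2% vs 15.2%; medium-risk: 49.0% vs 40.0%; high-risk: 78.9% vs 59.3% — standard prosecution is lower every time.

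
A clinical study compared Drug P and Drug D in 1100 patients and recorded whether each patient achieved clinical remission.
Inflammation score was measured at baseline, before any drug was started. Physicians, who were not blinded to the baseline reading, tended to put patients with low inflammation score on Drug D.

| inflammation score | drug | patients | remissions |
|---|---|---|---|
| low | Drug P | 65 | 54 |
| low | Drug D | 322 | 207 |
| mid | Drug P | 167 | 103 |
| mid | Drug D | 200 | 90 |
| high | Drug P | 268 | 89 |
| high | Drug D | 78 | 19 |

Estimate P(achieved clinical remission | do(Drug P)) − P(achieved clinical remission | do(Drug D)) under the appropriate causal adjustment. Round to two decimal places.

+0.15

The inflammation score-specific comparison favours Drug P throughout, but the pooled figures favour Drug D. The question is whether to condition on inflammation score.
Since inflammation score is a pre-existing factor (not a product of the drug) and it affects the outcome on its own, it is a confounder. The stratified rates, not the pooled rate, identify the causal effect.
Adjusting over the population distribution of inflammation score: 0.352·(0.831−0.643) + 0.334·(0.617−0.450) + 0.315·(0.332−0.244) = +0.150.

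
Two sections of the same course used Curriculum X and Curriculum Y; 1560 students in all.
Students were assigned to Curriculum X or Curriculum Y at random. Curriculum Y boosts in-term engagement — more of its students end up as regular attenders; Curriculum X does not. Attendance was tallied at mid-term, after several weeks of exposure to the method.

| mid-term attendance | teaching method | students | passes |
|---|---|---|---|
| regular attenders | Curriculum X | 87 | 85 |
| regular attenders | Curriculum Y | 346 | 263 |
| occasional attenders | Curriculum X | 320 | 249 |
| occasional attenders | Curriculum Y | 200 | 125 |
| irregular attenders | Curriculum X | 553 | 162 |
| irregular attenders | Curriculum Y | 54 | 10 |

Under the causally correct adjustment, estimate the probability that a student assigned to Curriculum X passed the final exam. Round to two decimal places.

Curriculum X is higher inside every mid-term attendance stratum but Curriculum Y is higher in aggregate. Whether to stratify depends on how mid-term attendance relates to the teaching method.
Mid-term attendance lies on the pathway teaching method → mid-term attendance → outcome, so adjusting for it blocks the indirect effect. For the total causal effect of teaching method, use the unadjusted pooled rates.
So P(outcome | do(Curriculum X)) is just the pooled rate for Curriculum X: 496/960 = 0.517.

0.52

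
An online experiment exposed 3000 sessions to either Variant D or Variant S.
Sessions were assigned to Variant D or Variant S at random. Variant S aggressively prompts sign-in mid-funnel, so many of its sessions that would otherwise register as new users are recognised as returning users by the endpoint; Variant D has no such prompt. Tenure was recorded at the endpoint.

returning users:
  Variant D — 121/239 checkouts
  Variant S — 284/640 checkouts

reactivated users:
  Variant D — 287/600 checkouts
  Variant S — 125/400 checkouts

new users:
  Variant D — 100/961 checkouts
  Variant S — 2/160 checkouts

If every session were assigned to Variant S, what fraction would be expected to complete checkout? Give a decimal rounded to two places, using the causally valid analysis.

User tenure is downstream of the variant. One should not condition on a consequence of treatment, so the overall rates are the right comparison.
So P(outcome | do(Variant S)) is just the pooled rate for Variant S: 411/1200 = 0.343.

0.34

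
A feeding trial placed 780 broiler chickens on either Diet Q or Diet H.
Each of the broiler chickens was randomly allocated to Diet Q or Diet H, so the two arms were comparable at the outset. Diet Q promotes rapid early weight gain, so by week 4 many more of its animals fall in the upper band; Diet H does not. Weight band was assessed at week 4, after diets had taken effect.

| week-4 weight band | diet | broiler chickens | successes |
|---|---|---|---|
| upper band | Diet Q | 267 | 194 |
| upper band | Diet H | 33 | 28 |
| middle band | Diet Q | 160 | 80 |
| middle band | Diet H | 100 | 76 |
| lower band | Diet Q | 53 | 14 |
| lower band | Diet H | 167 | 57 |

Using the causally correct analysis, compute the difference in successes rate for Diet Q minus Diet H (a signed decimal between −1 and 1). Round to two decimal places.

Week-4 weight band is downstream of the diet. One should not condition on a consequence of treatment, so the overall rates are the right comparison.
The causal difference is the pooled difference: 0.600 − 0.537 = +0.063.

+0.06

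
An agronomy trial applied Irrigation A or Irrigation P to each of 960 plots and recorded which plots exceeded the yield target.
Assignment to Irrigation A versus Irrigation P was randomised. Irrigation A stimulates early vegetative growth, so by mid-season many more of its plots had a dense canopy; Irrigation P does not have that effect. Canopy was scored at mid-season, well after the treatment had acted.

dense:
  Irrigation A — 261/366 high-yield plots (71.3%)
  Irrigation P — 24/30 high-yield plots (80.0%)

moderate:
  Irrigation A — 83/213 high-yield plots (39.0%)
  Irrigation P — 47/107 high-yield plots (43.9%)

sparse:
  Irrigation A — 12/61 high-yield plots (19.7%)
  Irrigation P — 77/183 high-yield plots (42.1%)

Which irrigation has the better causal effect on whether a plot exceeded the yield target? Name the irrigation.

Irrigation A

Mid-season canopy is downstream of the irrigation. One should not condition on a consequence of treatment, so the overall rates are the right comparison.
Pooled: Irrigation A 55.6% vs Irrigation P 46.2%; Irrigation A is higher overall.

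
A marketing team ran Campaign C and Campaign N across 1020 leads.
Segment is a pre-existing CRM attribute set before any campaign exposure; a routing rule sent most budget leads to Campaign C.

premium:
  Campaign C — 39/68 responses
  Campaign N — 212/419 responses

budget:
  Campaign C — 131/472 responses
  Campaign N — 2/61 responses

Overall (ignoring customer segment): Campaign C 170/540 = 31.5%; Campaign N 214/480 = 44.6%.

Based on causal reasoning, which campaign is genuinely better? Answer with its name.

Within every customer segment level Campaign C has the higher rate, yet pooled Campaign N does — Simpson's reversal.
Customer segment satisfies the back-door criterion: it is not a descendant of the campaign, and it blocks the spurious path from campaign to outcome. Adjusting for it (i.e., using the within-customer segment rates) gives the causal effect.
Within each level — premium: 57.4% vs 50.6%; budget: 27.8% vs 3.3% — Campaign C is higher every time.

Campaign C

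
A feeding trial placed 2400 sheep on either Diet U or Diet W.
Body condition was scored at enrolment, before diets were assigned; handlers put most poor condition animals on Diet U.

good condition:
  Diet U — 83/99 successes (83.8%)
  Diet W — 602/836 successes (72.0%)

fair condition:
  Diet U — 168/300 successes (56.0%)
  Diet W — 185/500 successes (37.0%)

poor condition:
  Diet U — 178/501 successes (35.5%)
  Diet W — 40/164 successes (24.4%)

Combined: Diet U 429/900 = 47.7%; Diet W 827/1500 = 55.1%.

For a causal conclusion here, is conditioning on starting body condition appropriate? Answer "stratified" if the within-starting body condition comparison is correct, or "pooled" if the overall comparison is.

Diet U is higher inside every starting body condition stratum but Diet W is higher in aggregate. Whether to stratify depends on how starting body condition relates to the diet.
Nothing the diet does changes starting body condition; the imbalance is an allocation artefact. With starting body condition also predicting the outcome, the pooled figure is confounded, and the within-stratum comparison is the causal one.
Within each level — good condition: 83.8% vs 72.0%; fair condition: 56.0% vs 37.0%; poor condition: 35.5% vs 24.4% — Diet U is higher every time.

stratified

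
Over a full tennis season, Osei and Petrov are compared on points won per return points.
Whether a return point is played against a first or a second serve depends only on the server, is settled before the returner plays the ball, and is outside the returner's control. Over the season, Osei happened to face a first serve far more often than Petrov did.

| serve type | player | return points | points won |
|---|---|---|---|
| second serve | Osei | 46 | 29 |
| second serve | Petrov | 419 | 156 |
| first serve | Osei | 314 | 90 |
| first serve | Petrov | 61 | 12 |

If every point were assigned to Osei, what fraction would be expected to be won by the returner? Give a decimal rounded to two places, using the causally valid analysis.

The stratified and pooled comparisons disagree (Osei wins within each serve type; Petrov wins overall), so the answer turns on the causal role of serve type.
Since serve type is a pre-existing factor (not a product of the player) and it affects the outcome on its own, it is a confounder. The stratified rates, not the pooled rate, identify the causal effect.
Standardising Osei to the population serve type mix: 0.554·29/46 + 0.446·90/314 = 0.477.

0.48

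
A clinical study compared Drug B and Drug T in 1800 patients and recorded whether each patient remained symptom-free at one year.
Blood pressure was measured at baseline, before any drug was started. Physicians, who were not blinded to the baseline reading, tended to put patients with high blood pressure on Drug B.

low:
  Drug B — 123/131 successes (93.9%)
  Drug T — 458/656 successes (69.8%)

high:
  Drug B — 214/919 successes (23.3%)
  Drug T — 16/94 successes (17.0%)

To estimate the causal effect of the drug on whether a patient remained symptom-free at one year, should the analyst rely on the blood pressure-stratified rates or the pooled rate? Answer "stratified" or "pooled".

stratified

Since blood pressure is a pre-existing factor (not a product of the drug) and it affects the outcome on its own, it is a confounder. The stratified rates, not the pooled rate, identify the causal effect.
Within each level — low: 93.9% vs 69.8%; high: 23.3% vs 17.0% — Drug B is higher every time.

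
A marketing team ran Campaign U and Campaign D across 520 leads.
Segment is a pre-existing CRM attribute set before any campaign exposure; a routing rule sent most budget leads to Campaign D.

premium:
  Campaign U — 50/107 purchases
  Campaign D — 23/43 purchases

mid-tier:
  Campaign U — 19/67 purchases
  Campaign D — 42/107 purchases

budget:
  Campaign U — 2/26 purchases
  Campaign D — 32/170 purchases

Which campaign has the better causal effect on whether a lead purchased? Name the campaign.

Campaign D is higher inside every customer segment stratum but Campaign U is higher in aggregate. Whether to stratify depends on how customer segment relates to the campaign.
Customer segment is set before the campaign has any effect — it is not caused by the campaign — and it independently drives the outcome. That makes it a confounder, so the causal comparison is within customer segment levels.
Within each level — premium: 46.7% vs 53.5%; mid-tier: 28.4% vs 39.3%; budget: 7.7% vs 18.8% — Campaign D is higher every time.

Campaign D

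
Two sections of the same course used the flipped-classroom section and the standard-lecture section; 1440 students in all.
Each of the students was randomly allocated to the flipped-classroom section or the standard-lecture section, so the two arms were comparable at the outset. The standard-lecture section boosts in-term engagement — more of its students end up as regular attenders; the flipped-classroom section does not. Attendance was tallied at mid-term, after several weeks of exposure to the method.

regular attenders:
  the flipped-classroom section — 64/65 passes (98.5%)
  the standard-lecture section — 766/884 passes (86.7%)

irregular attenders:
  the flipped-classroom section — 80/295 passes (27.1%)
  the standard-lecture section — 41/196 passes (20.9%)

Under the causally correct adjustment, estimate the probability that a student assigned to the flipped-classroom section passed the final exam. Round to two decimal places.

0.40

The stratified and pooled comparisons disagree (the flipped-classroom section wins within each mid-term attendance; the standard-lecture section wins overall), so the answer turns on the causal role of mid-term attendance.
The distribution of mid-term attendance is itself part of what the teaching method does — it is an intermediate outcome. Holding it fixed would remove that part of the effect; the total effect is the pooled difference.
So P(outcome | do(the flipped-classroom section)) is just the pooled rate for the flipped-classroom section: 144/360 = 0.400.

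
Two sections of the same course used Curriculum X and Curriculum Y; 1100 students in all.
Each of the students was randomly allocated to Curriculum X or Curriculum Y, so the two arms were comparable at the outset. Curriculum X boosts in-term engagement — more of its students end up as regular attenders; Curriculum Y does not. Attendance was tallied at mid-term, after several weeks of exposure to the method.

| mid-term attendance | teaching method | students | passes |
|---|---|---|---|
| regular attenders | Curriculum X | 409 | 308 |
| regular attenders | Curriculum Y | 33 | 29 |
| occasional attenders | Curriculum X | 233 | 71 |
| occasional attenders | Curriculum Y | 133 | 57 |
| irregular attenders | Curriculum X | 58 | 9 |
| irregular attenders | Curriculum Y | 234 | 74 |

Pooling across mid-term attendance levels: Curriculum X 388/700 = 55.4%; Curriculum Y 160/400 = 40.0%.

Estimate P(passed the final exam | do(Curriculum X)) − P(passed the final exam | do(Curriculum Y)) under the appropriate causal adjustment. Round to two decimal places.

Mid-term attendance is downstream of the teaching method. One should not condition on a consequence of treatment, so the overall rates are the right comparison.
The causal difference is the pooled difference: 0.554 − 0.400 = +0.154.

+0.15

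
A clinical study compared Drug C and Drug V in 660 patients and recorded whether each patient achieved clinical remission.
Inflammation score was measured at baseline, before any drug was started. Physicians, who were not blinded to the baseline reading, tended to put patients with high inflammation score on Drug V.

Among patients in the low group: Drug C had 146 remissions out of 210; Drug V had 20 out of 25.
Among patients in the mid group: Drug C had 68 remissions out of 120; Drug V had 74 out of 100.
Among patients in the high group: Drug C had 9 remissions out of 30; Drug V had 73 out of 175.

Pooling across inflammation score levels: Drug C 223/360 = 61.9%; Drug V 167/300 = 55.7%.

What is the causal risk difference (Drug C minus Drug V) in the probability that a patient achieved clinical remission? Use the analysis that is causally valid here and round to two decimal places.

-0.13

Drug V is higher inside every inflammation score stratum but Drug C is higher in aggregate. Whether to stratify depends on how inflammation score relates to the drug.
Inflammation score satisfies the back-door criterion: it is not a descendant of the drug, and it blocks the spurious path from drug to outcome. Adjusting for it (i.e., using the within-inflammation score rates) gives the causal effect.
Adjusting over the population distribution of inflammation score: 0.356·(0.695−0.800) + 0.333·(0.567−0.740) + 0.311·(0.300−0.417) = -0.131.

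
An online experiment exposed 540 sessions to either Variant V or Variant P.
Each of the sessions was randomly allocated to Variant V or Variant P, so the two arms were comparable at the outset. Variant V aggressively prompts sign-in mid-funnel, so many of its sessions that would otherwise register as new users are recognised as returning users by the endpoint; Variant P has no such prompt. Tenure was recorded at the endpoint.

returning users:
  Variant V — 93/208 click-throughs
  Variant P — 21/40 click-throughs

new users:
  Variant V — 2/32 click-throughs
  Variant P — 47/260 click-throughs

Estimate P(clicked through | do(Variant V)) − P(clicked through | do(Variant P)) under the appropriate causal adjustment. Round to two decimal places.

+0.17

The distribution of user tenure is itself part of what the variant does — it is an intermediate outcome. Holding it fixed would remove that part of the effect; the total effect is the pooled difference.
The causal difference is the pooled difference: 0.396 − 0.227 = +0.169.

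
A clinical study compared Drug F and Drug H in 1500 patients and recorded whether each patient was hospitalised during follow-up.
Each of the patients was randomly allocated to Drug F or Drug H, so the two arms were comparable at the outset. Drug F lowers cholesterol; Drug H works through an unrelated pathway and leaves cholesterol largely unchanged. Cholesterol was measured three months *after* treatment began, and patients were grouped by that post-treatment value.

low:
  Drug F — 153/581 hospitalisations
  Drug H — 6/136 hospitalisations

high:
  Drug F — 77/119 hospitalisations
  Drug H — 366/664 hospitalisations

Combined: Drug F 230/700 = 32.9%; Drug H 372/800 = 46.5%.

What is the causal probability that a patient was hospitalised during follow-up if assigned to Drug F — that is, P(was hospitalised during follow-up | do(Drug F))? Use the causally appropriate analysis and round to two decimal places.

Cholesterol here is a post-treatment variable shaped by the drug; conditioning on it would introduce bias rather than remove it. The overall comparison is the causal one.
So P(outcome | do(Drug F)) is just the pooled rate for Drug F: 230/700 = 0.329.

0.33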